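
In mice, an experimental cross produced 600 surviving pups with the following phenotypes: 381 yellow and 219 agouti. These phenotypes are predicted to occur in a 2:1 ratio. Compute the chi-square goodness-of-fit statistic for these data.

2.708

Expected counts for N = 600 under a 2:1 ratio (total parts = 3):
  yellow: 600 × 2/3 = 400
  agouti: 600 × 1/3 = 200
χ² = Σ (O − E)² / E
  yellow: (381 − 400)² / 400 = 0.9025
  agouti: (219 − 200)² / 200 = 1.8050
χ² = 0.9025 + 1.8050 = 2.7075 ≈ 2.708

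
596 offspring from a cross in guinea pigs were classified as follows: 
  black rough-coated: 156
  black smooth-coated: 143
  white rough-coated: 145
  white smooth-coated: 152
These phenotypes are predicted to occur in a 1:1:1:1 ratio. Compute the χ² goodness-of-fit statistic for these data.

0.738

Expected counts for N = 596 under a 1:1:1:1 ratio (total parts = 4):
  black rough-coated: 596 × 1/4 = 149
  black smooth-coated: 596 × 1/4 = 149
  white rough-coated: 596 × 1/4 = 149
  white smooth-coated: 596 × 1/4 = 149
χ² = Σ (O − E)² / E
  black rough-coated: (156 − 149)² / 149 = 0.3289
  black smooth-coated: (143 − 149)² / 149 = 0.2416
  white rough-coated: (145 − 149)² / 149 = 0.1074
  white smooth-coated: (152 − 149)² / 149 = 0.0604
χ² = 0.3289 + 0.2416 + 0.1074 + 0.0604 = 0.7383 ≈ 0.738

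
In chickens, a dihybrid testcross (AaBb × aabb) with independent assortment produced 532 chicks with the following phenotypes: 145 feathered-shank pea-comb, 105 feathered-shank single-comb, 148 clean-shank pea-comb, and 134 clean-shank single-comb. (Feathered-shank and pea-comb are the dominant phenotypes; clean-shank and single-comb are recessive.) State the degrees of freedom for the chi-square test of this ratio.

A dihybrid testcross with independent assortment gives a 1:1:1:1 ratio.
A goodness-of-fit test with 4 phenotype classes has df = 4 − 1 = 3.

3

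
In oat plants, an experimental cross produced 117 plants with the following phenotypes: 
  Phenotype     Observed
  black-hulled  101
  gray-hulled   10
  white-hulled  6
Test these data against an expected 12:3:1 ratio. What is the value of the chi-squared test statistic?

Under the 12:3:1 hypothesis (Σ ratio = 16, N = 117):
  black-hulled: 117 × 12/16 = 87.75
  gray-hulled: 117 × 3/16 = 21.9375
  white-hulled: 117 × 1/16 = 7.3125
χ² = Σ (O − E)² / E
  black-hulled: (101 − 87.75)² / 87.75 = 2.0007
  gray-hulled: (10 − 21.9375)² / 21.9375 = 6.4959
  white-hulled: (6 − 7.3125)² / 7.3125 = 0.2356
χ² = 2.0007 + 6.4959 + 0.2356 = 8.7322 ≈ 8.732

8.732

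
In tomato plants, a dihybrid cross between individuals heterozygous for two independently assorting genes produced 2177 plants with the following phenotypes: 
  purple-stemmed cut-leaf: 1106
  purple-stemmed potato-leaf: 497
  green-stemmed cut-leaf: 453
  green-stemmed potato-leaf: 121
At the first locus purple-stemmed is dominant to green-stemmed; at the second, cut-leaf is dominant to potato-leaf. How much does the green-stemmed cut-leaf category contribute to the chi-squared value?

4.920

A dihybrid F₂ with independent assortment and complete dominance at both loci gives a 9:3:3:1 phenotypic ratio.
The 9:3:3:1 ratio has 16 parts, so with N = 2177 the expected counts are:
  purple-stemmed cut-leaf: 2177 × 9/16 = 1224.5625
  purple-stemmed potato-leaf: 2177 × 3/16 = 408.1875
  green-stemmed cut-leaf: 2177 × 3/16 = 408.1875
  green-stemmed potato-leaf: 2177 × 1/16 = 136.0625
Contribution of green-stemmed cut-leaf: (453 − 408.1875)² / 408.1875 = 4.9197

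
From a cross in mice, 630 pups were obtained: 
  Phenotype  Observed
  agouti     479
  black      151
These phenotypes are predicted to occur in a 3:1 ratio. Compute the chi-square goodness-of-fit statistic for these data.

Under the 3:1 hypothesis (Σ ratio = 4, N = 630):
  agouti: 630 × 3/4 = 472.5
  black: 630 × 1/4 = 157.5
χ² = Σ (O − E)² / E
  agouti: (479 − 472.5)² / 472.5 = 0.0894
  black: (151 − 157.5)² / 157.5 = 0.2683
χ² = 0.0894 + 0.2683 = 0.3577 ≈ 0.358

0.358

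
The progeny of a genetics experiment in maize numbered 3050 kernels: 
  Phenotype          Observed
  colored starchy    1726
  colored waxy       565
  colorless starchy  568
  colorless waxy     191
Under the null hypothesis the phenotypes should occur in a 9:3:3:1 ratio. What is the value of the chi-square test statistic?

0.172

The 9:3:3:1 ratio has 16 parts, so with N = 3050 the expected counts are:
  colored starchy: 3050 × 9/16 = 1715.625
  colored waxy: 3050 × 3/16 = 571.875
  colorless starchy: 3050 × 3/16 = 571.875
  colorless waxy: 3050 × 1/16 = 190.625
χ² = Σ (O − E)² / E
  colored starchy: (1726 − 1715.625)² / 1715.625 = 0.0627
  colored waxy: (565 − 571.875)² / 571.875 = 0.0827
  colorless starchy: (568 − 571.875)² / 571.875 = 0.0263
  colorless waxy: (191 − 190.625)² / 190.625 = 0.0007
χ² = 0.0627 + 0.0827 + 0.0263 + 0.0007 = 0.1724 ≈ 0.172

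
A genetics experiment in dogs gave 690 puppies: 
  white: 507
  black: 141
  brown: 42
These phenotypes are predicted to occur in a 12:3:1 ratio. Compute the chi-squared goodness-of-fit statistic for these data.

Total ratio parts = 16. Expected numbers out of 690:
  white: 690 × 12/16 = 517.5
  black: 690 × 3/16 = 129.375
  brown: 690 × 1/16 = 43.125
χ² = Σ (O − E)² / E
  white: (507 − 517.5)² / 517.5 = 0.2130
  black: (141 − 129.375)² / 129.375 = 1.0446
  brown: (42 − 43.125)² / 43.125 = 0.0293
χ² = 0.2130 + 1.0446 + 0.0293 = 1.2869 ≈ 1.287

1.287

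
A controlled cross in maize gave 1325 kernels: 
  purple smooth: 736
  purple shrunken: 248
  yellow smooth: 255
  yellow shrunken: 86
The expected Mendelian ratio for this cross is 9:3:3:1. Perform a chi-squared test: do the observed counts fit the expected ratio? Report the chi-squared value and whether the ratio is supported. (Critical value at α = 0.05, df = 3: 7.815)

Under the 9:3:3:1 hypothesis (Σ ratio = 16, N = 1325):
  purple smooth: 1325 × 9/16 = 745.3125
  purple shrunken: 1325 × 3/16 = 248.4375
  yellow smooth: 1325 × 3/16 = 248.4375
  yellow shrunken: 1325 × 1/16 = 82.8125
χ² = Σ (O − E)² / E
  purple smooth: (736 − 745.3125)² / 745.3125 = 0.1164
  purple shrunken: (248 − 248.4375)² / 248.4375 = 0.0008
  yellow smooth: (255 − 248.4375)² / 248.4375 = 0.1733
  yellow shrunken: (86 − 82.8125)² / 82.8125 = 0.1227
χ² = 0.1164 + 0.0008 + 0.1733 + 0.1227 = 0.4132 ≈ 0.413
Degrees of freedom = 4 − 1 = 3; critical value at α = 0.05 is 7.815.
Since 0.413 < 7.815, we fail to reject the null hypothesis — the data are consistent with the 9:3:3:1 ratio.

0.413; consistent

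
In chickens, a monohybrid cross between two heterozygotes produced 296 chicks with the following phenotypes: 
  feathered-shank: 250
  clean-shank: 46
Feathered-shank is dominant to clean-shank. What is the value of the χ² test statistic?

For a monohybrid cross between heterozygotes with complete dominance, the expected phenotypic ratio is 3:1.
The 3:1 ratio has 4 parts, so with N = 296 the expected counts are:
  feathered-shank: 296 × 3/4 = 222
  clean-shank: 296 × 1/4 = 74
χ² = Σ (O − E)² / E
  feathered-shank: (250 − 222)² / 222 = 3.5315
  clean-shank: (46 − 74)² / 74 = 10.5946
χ² = 3.5315 + 10.5946 = 14.1261 ≈ 14.126

14.126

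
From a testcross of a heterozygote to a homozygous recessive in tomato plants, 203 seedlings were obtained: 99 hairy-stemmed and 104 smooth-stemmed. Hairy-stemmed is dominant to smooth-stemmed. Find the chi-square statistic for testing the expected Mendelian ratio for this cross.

A testcross of a heterozygote (Aa × aa) gives a 1:1 phenotypic ratio.
Under the 1:1 hypothesis (Σ ratio = 2, N = 203):
  hairy-stemmed: 203 × 1/2 = 101.5
  smooth-stemmed: 203 × 1/2 = 101.5
χ² = Σ (O − E)² / E
  hairy-stemmed: (99 − 101.5)² / 101.5 = 0.0616
  smooth-stemmed: (104 − 101.5)² / 101.5 = 0.0616
χ² = 0.0616 + 0.0616 = 0.1232 ≈ 0.123

0.123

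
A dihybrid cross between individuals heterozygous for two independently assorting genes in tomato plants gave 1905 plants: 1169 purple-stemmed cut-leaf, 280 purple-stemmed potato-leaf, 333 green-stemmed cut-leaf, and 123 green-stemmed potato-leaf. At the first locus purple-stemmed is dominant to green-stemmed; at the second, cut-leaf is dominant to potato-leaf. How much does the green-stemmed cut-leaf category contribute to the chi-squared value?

1.638

A dihybrid F₂ with independent assortment and complete dominance at both loci gives a 9:3:3:1 phenotypic ratio.
Total ratio parts = 16. Expected numbers out of 1905:
  purple-stemmed cut-leaf: 1905 × 9/16 = 1071.5625
  purple-stemmed potato-leaf: 1905 × 3/16 = 357.1875
  green-stemmed cut-leaf: 1905 × 3/16 = 357.1875
  green-stemmed potato-leaf: 1905 × 1/16 = 119.0625
Contribution of green-stemmed cut-leaf: (333 − 357.1875)² / 357.1875 = 1.6379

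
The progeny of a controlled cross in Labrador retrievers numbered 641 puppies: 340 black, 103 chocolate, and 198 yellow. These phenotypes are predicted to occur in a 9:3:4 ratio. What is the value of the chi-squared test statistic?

The 9:3:4 ratio has 16 parts, so with N = 641 the expected counts are:
  black: 641 × 9/16 = 360.5625
  chocolate: 641 × 3/16 = 120.1875
  yellow: 641 × 4/16 = 160.25
χ² = Σ (O − E)² / E
  black: (340 − 360.5625)² / 360.5625 = 1.1727
  chocolate: (103 − 120.1875)² / 120.1875 = 2.4579
  yellow: (198 − 160.25)² / 160.25 = 8.8927
χ² = 1.1727 + 2.4579 + 8.8927 = 12.5233 ≈ 12.523

12.523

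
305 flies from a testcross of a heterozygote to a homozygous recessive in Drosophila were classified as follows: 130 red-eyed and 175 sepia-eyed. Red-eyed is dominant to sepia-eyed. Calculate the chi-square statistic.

A testcross of a heterozygote (Aa × aa) gives a 1:1 phenotypic ratio.
Total ratio parts = 2. Expected numbers out of 305:
  red-eyed: 305 × 1/2 = 152.5
  sepia-eyed: 305 × 1/2 = 152.5
χ² = Σ (O − E)² / E
  red-eyed: (130 − 152.5)² / 152.5 = 3.3197
  sepia-eyed: (175 − 152.5)² / 152.5 = 3.3197
χ² = 3.3197 + 3.3197 = 6.6394 ≈ 6.639

6.639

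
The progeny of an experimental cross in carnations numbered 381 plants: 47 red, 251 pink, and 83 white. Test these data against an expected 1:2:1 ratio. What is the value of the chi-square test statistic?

45.231

The 1:2:1 ratio has 4 parts, so with N = 381 the expected counts are:
  red: 381 × 1/4 = 95.25
  pink: 381 × 2/4 = 190.5
  white: 381 × 1/4 = 95.25
χ² = Σ (O − E)² / E
  red: (47 − 95.25)² / 95.25 = 24.4416
  pink: (251 − 190.5)² / 190.5 = 19.2139
  white: (83 − 95.25)² / 95.25 = 1.5755
χ² = 24.4416 + 19.2139 + 1.5755 = 45.231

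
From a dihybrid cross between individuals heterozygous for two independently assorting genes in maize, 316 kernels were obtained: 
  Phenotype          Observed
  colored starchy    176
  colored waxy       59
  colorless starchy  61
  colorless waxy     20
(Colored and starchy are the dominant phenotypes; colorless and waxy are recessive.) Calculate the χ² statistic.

0.073

A dihybrid F₂ with independent assortment and complete dominance at both loci gives a 9:3:3:1 phenotypic ratio.
Under the 9:3:3:1 hypothesis (Σ ratio = 16, N = 316):
  colored starchy: 316 × 9/16 = 177.75
  colored waxy: 316 × 3/16 = 59.25
  colorless starchy: 316 × 3/16 = 59.25
  colorless waxy: 316 × 1/16 = 19.75
χ² = Σ (O − E)² / E
  colored starchy: (176 − 177.75)² / 177.75 = 0.0172
  colored waxy: (59 − 59.25)² / 59.25 = 0.0011
  colorless starchy: (61 − 59.25)² / 59.25 = 0.0517
  colorless waxy: (20 − 19.75)² / 19.75 = 0.0032
χ² = 0.0172 + 0.0011 + 0.0517 + 0.0032 = 0.0732 ≈ 0.073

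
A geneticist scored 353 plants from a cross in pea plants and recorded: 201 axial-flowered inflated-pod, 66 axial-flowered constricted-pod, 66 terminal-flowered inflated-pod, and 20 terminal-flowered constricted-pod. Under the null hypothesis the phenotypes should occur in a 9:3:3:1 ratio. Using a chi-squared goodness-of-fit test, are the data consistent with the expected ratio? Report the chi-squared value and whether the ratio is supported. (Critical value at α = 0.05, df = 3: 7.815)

0.224; consistent

Expected counts for N = 353 under a 9:3:3:1 ratio (total parts = 16):
  axial-flowered inflated-pod: 353 × 9/16 = 198.5625
  axial-flowered constricted-pod: 353 × 3/16 = 66.1875
  terminal-flowered inflated-pod: 353 × 3/16 = 66.1875
  terminal-flowered constricted-pod: 353 × 1/16 = 22.0625
χ² = Σ (O − E)² / E
  axial-flowered inflated-pod: (201 − 198.5625)² / 198.5625 = 0.0299
  axial-flowered constricted-pod: (66 − 66.1875)² / 66.1875 = 0.0005
  terminal-flowered inflated-pod: (66 − 66.1875)² / 66.1875 = 0.0005
  terminal-flowered constricted-pod: (20 − 22.0625)² / 22.0625 = 0.1928
χ² = 0.0299 + 0.0005 + 0.0005 + 0.1928 = 0.2237 ≈ 0.224
Degrees of freedom = 4 − 1 = 3; critical value at α = 0.05 is 7.815.
Since 0.224 < 7.815, we fail to reject the null hypothesis — the data are consistent with the 9:3:3:1 ratio.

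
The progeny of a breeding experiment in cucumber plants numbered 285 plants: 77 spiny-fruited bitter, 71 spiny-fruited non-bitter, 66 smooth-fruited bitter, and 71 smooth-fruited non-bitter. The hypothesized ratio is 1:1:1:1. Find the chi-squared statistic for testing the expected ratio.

Total ratio parts = 4. Expected numbers out of 285:
  spiny-fruited bitter: 285 × 1/4 = 71.25
  spiny-fruited non-bitter: 285 × 1/4 = 71.25
  smooth-fruited bitter: 285 × 1/4 = 71.25
  smooth-fruited non-bitter: 285 × 1/4 = 71.25
χ² = Σ (O − E)² / E
  spiny-fruited bitter: (77 − 71.25)² / 71.25 = 0.4640
  spiny-fruited non-bitter: (71 − 71.25)² / 71.25 = 0.0009
  smooth-fruited bitter: (66 − 71.25)² / 71.25 = 0.3868
  smooth-fruited non-bitter: (71 − 71.25)² / 71.25 = 0.0009
χ² = 0.4640 + 0.0009 + 0.3868 + 0.0009 = 0.8526 ≈ 0.853

0.853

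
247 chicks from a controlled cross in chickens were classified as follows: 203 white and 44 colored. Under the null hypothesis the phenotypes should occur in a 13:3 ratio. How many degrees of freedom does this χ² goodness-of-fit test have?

A goodness-of-fit test with 2 phenotype classes has df = 2 − 1 = 1.

1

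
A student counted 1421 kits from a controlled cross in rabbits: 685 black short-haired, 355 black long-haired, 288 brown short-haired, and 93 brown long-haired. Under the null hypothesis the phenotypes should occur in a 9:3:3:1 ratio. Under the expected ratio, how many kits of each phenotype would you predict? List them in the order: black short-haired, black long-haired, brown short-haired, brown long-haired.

Total ratio parts = 16. Expected numbers out of 1421:
  black short-haired: 1421 × 9/16 = 799.3125
  black long-haired: 1421 × 3/16 = 266.4375
  brown short-haired: 1421 × 3/16 = 266.4375
  brown long-haired: 1421 × 1/16 = 88.8125

799.3125, 266.4375, 266.4375, 88.8125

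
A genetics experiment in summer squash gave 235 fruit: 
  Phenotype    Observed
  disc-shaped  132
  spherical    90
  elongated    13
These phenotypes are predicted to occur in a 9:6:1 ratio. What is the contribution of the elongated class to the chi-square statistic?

Under the 9:6:1 hypothesis (Σ ratio = 16, N = 235):
  disc-shaped: 235 × 9/16 = 132.1875
  spherical: 235 × 6/16 = 88.125
  elongated: 235 × 1/16 = 14.6875
Contribution of elongated: (13 − 14.6875)² / 14.6875 = 0.1939

0.194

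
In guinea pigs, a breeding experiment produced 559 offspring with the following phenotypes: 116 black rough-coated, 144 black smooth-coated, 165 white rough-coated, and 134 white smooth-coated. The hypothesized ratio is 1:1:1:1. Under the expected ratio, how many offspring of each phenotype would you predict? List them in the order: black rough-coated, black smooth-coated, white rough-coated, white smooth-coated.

139.75, 139.75, 139.75, 139.75

The 1:1:1:1 ratio has 4 parts, so with N = 559 the expected counts are:
  black rough-coated: 559 × 1/4 = 139.75
  black smooth-coated: 559 × 1/4 = 139.75
  white rough-coated: 559 × 1/4 = 139.75
  white smooth-coated: 559 × 1/4 = 139.75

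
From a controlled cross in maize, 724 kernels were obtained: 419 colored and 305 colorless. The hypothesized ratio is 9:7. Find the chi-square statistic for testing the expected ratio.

Total ratio parts = 16. Expected numbers out of 724:
  colored: 724 × 9/16 = 407.25
  colorless: 724 × 7/16 = 316.75
χ² = Σ (O − E)² / E
  colored: (419 − 407.25)² / 407.25 = 0.3390
  colorless: (305 − 316.75)² / 316.75 = 0.4359
χ² = 0.3390 + 0.4359 = 0.7749 ≈ 0.775

0.775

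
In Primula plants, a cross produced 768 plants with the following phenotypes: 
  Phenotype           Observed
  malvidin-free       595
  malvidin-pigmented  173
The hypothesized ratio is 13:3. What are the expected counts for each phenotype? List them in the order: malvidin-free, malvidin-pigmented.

624, 144

The 13:3 ratio has 16 parts, so with N = 768 the expected counts are:
  malvidin-free: 768 × 13/16 = 624
  malvidin-pigmented: 768 × 3/16 = 144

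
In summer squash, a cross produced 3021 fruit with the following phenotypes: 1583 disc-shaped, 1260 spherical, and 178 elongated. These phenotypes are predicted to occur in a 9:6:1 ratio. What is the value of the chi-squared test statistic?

22.846

Total ratio parts = 16. Expected numbers out of 3021:
  disc-shaped: 3021 × 9/16 = 1699.3125
  spherical: 3021 × 6/16 = 1132.875
  elongated: 3021 × 1/16 = 188.8125
χ² = Σ (O − E)² / E
  disc-shaped: (1583 − 1699.3125)² / 1699.3125 = 7.9612
  spherical: (1260 − 1132.875)² / 1132.875 = 14.2653
  elongated: (178 − 188.8125)² / 188.8125 = 0.6192
χ² = 7.9612 + 14.2653 + 0.6192 = 22.8457 ≈ 22.846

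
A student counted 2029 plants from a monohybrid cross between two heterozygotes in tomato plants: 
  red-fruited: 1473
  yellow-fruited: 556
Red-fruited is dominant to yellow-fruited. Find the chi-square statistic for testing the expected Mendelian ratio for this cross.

6.247

For a monohybrid cross between heterozygotes with complete dominance, the expected phenotypic ratio is 3:1.
Under the 3:1 hypothesis (Σ ratio = 4, N = 2029):
  red-fruited: 2029 × 3/4 = 1521.75
  yellow-fruited: 2029 × 1/4 = 507.25
χ² = Σ (O − E)² / E
  red-fruited: (1473 − 1521.75)² / 1521.75 = 1.5617
  yellow-fruited: (556 − 507.25)² / 507.25 = 4.6852
χ² = 1.5617 + 4.6852 = 6.2469 ≈ 6.247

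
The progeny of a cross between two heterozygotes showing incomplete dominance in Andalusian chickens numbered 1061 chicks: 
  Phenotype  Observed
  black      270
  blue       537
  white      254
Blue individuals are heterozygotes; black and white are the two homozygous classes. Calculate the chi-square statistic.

With incomplete dominance, a heterozygote × heterozygote cross gives a 1:2:1 phenotypic ratio.
Under the 1:2:1 hypothesis (Σ ratio = 4, N = 1061):
  black: 1061 × 1/4 = 265.25
  blue: 1061 × 2/4 = 530.5
  white: 1061 × 1/4 = 265.25
χ² = Σ (O − E)² / E
  black: (270 − 265.25)² / 265.25 = 0.0851
  blue: (537 − 530.5)² / 530.5 = 0.0796
  white: (254 − 265.25)² / 265.25 = 0.4771
χ² = 0.0851 + 0.0796 + 0.4771 = 0.6418 ≈ 0.642

0.642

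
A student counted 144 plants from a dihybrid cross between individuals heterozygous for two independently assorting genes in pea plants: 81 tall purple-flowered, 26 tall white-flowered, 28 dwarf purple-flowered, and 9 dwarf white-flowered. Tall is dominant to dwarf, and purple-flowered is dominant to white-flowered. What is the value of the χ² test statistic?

A dihybrid F₂ with independent assortment and complete dominance at both loci gives a 9:3:3:1 phenotypic ratio.
Under the 9:3:3:1 hypothesis (Σ ratio = 16, N = 144):
  tall purple-flowered: 144 × 9/16 = 81
  tall white-flowered: 144 × 3/16 = 27
  dwarf purple-flowered: 144 × 3/16 = 27
  dwarf white-flowered: 144 × 1/16 = 9
χ² = Σ (O − E)² / E
  tall purple-flowered: (81 − 81)² / 81 = 0.0000
  tall white-flowered: (26 − 27)² / 27 = 0.0370
  dwarf purple-flowered: (28 − 27)² / 27 = 0.0370
  dwarf white-flowered: (9 − 9)² / 9 = 0.0000
χ² = 0.0000 + 0.0370 + 0.0370 + 0.0000 = 0.074

0.074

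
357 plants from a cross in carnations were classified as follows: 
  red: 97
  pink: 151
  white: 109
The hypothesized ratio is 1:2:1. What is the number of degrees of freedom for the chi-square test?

2

A goodness-of-fit test with 3 phenotype classes has df = 3 − 1 = 2.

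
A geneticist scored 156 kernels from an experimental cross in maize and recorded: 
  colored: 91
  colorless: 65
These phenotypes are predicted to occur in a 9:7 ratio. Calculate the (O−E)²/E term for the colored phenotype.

Total ratio parts = 16. Expected numbers out of 156:
  colored: 156 × 9/16 = 87.75
  colorless: 156 × 7/16 = 68.25
Contribution of colored: (91 − 87.75)² / 87.75 = 0.1204

0.120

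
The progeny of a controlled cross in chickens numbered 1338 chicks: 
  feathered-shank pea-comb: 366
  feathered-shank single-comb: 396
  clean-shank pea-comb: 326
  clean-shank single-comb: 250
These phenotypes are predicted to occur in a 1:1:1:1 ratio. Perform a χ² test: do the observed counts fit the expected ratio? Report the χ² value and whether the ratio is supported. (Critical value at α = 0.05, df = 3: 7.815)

Total ratio parts = 4. Expected numbers out of 1338:
  feathered-shank pea-comb: 1338 × 1/4 = 334.5
  feathered-shank single-comb: 1338 × 1/4 = 334.5
  clean-shank pea-comb: 1338 × 1/4 = 334.5
  clean-shank single-comb: 1338 × 1/4 = 334.5
χ² = Σ (O − E)² / E
  feathered-shank pea-comb: (366 − 334.5)² / 334.5 = 2.9664
  feathered-shank single-comb: (396 − 334.5)² / 334.5 = 11.3072
  clean-shank pea-comb: (326 − 334.5)² / 334.5 = 0.2160
  clean-shank single-comb: (250 − 334.5)² / 334.5 = 21.3460
χ² = 2.9664 + 11.3072 + 0.2160 + 21.3460 = 35.8356 ≈ 35.836
Degrees of freedom = 4 − 1 = 3; critical value at α = 0.05 is 7.815.
Since 35.836 > 7.815, we reject the null hypothesis — the data do not fit the 1:1:1:1 ratio.

35.836; not consistent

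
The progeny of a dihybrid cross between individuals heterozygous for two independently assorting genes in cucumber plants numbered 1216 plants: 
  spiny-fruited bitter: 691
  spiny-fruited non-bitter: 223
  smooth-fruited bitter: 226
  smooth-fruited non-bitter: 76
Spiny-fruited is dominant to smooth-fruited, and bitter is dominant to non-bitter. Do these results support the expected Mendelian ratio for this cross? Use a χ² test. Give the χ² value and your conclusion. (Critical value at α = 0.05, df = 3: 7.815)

A dihybrid F₂ with independent assortment and complete dominance at both loci gives a 9:3:3:1 phenotypic ratio.
The 9:3:3:1 ratio has 16 parts, so with N = 1216 the expected counts are:
  spiny-fruited bitter: 1216 × 9/16 = 684
  spiny-fruited non-bitter: 1216 × 3/16 = 228
  smooth-fruited bitter: 1216 × 3/16 = 228
  smooth-fruited non-bitter: 1216 × 1/16 = 76
χ² = Σ (O − E)² / E
  spiny-fruited bitter: (691 − 684)² / 684 = 0.0716
  spiny-fruited non-bitter: (223 − 228)² / 228 = 0.1096
  smooth-fruited bitter: (226 − 228)² / 228 = 0.0175
  smooth-fruited non-bitter: (76 − 76)² / 76 = 0.0000
χ² = 0.0716 + 0.1096 + 0.0175 + 0.0000 = 0.1987 ≈ 0.199
Degrees of freedom = 4 − 1 = 3; critical value at α = 0.05 is 7.815.
Since 0.199 < 7.815, we fail to reject the null hypothesis — the data are consistent with the 9:3:3:1 ratio.

0.199; consistent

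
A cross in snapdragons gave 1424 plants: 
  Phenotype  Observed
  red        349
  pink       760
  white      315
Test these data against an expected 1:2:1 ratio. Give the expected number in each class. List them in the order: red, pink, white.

356, 712, 356

Under the 1:2:1 hypothesis (Σ ratio = 4, N = 1424):
  red: 1424 × 1/4 = 356
  pink: 1424 × 2/4 = 712
  white: 1424 × 1/4 = 356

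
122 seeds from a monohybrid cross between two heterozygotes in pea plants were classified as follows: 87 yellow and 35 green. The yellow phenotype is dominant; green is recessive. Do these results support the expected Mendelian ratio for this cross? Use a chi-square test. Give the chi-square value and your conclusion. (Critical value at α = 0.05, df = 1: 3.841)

For a monohybrid cross between heterozygotes with complete dominance, the expected phenotypic ratio is 3:1.
Total ratio parts = 4. Expected numbers out of 122:
  yellow: 122 × 3/4 = 91.5
  green: 122 × 1/4 = 30.5
χ² = Σ (O − E)² / E
  yellow: (87 − 91.5)² / 91.5 = 0.2213
  green: (35 − 30.5)² / 30.5 = 0.6639
χ² = 0.2213 + 0.6639 = 0.8852 ≈ 0.885
Degrees of freedom = 2 − 1 = 1; critical value at α = 0.05 is 3.841.
Since 0.885 < 3.841, we fail to reject the null hypothesis — the data are consistent with the 3:1 ratio.

0.885; consistent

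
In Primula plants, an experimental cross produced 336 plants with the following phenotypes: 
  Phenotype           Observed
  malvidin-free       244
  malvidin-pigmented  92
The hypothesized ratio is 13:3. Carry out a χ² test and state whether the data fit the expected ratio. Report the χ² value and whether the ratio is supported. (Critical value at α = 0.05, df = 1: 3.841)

Expected counts for N = 336 under a 13:3 ratio (total parts = 16):
  malvidin-free: 336 × 13/16 = 273
  malvidin-pigmented: 336 × 3/16 = 63
χ² = Σ (O − E)² / E
  malvidin-free: (244 − 273)² / 273 = 3.0806
  malvidin-pigmented: (92 − 63)² / 63 = 13.3492
χ² = 3.0806 + 13.3492 = 16.4298 ≈ 16.430
Degrees of freedom = 2 − 1 = 1; critical value at α = 0.05 is 3.841.
Since 16.430 > 3.841, we reject the null hypothesis — the data do not fit the 13:3 ratio.

16.430; not consistent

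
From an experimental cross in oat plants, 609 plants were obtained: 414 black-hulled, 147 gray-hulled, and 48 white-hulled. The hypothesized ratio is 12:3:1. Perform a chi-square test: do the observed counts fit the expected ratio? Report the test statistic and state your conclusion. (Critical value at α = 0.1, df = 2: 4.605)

Under the 12:3:1 hypothesis (Σ ratio = 16, N = 609):
  black-hulled: 609 × 12/16 = 456.75
  gray-hulled: 609 × 3/16 = 114.1875
  white-hulled: 609 × 1/16 = 38.0625
χ² = Σ (O − E)² / E
  black-hulled: (414 − 456.75)² / 456.75 = 4.0012
  gray-hulled: (147 − 114.1875)² / 114.1875 = 9.4289
  white-hulled: (48 − 38.0625)² / 38.0625 = 2.5945
χ² = 4.0012 + 9.4289 + 2.5945 = 16.0246 ≈ 16.025
Degrees of freedom = 3 − 1 = 2; critical value at α = 0.1 is 4.605.
Since 16.025 > 4.605, we reject the null hypothesis — the data do not fit the 12:3:1 ratio.

16.025; not consistent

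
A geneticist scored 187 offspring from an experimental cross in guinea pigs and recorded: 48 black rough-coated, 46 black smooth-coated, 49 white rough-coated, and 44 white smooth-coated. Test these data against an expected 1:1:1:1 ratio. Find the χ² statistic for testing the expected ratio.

Expected counts for N = 187 under a 1:1:1:1 ratio (total parts = 4):
  black rough-coated: 187 × 1/4 = 46.75
  black smooth-coated: 187 × 1/4 = 46.75
  white rough-coated: 187 × 1/4 = 46.75
  white smooth-coated: 187 × 1/4 = 46.75
χ² = Σ (O − E)² / E
  black rough-coated: (48 − 46.75)² / 46.75 = 0.0334
  black smooth-coated: (46 − 46.75)² / 46.75 = 0.0120
  white rough-coated: (49 − 46.75)² / 46.75 = 0.1083
  white smooth-coated: (44 − 46.75)² / 46.75 = 0.1618
χ² = 0.0334 + 0.0120 + 0.1083 + 0.1618 = 0.3155 ≈ 0.316

0.316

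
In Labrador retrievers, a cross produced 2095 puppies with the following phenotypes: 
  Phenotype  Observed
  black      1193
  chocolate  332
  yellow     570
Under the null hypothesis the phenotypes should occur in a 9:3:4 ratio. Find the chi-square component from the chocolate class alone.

Expected counts for N = 2095 under a 9:3:4 ratio (total parts = 16):
  black: 2095 × 9/16 = 1178.4375
  chocolate: 2095 × 3/16 = 392.8125
  yellow: 2095 × 4/16 = 523.75
Contribution of chocolate: (332 − 392.8125)² / 392.8125 = 9.4146

9.415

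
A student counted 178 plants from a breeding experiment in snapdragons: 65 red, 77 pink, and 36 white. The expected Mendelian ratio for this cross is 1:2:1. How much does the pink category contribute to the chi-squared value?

1.618

Expected counts for N = 178 under a 1:2:1 ratio (total parts = 4):
  red: 178 × 1/4 = 44.5
  pink: 178 × 2/4 = 89
  white: 178 × 1/4 = 44.5
Contribution of pink: (77 − 89)² / 89 = 1.6180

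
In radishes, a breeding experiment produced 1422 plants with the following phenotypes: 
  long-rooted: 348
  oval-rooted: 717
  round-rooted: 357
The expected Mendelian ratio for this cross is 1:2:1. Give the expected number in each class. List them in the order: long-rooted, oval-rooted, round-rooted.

Expected counts for N = 1422 under a 1:2:1 ratio (total parts = 4):
  long-rooted: 1422 × 1/4 = 355.5
  oval-rooted: 1422 × 2/4 = 711
  round-rooted: 1422 × 1/4 = 355.5

355.5, 711, 355.5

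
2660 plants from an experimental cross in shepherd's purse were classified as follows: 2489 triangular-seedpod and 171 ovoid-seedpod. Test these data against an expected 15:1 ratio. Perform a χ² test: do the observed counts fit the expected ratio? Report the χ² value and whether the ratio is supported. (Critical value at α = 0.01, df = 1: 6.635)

0.145; consistent

Expected counts for N = 2660 under a 15:1 ratio (total parts = 16):
  triangular-seedpod: 2660 × 15/16 = 2493.75
  ovoid-seedpod: 2660 × 1/16 = 166.25
χ² = Σ (O − E)² / E
  triangular-seedpod: (2489 − 2493.75)² / 2493.75 = 0.0090
  ovoid-seedpod: (171 − 166.25)² / 166.25 = 0.1357
χ² = 0.0090 + 0.1357 = 0.1447 ≈ 0.145
Degrees of freedom = 2 − 1 = 1; critical value at α = 0.01 is 6.635.
Since 0.145 < 6.635, we fail to reject the null hypothesis — the data are consistent with the 15:1 ratio.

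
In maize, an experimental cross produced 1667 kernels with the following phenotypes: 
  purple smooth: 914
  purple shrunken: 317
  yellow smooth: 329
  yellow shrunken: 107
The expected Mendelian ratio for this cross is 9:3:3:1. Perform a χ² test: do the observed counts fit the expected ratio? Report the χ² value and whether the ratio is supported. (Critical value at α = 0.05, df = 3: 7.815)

1.602; consistent

Expected counts for N = 1667 under a 9:3:3:1 ratio (total parts = 16):
  purple smooth: 1667 × 9/16 = 937.6875
  purple shrunken: 1667 × 3/16 = 312.5625
  yellow smooth: 1667 × 3/16 = 312.5625
  yellow shrunken: 1667 × 1/16 = 104.1875
χ² = Σ (O − E)² / E
  purple smooth: (914 − 937.6875)² / 937.6875 = 0.5984
  purple shrunken: (317 − 312.5625)² / 312.5625 = 0.0630
  yellow smooth: (329 − 312.5625)² / 312.5625 = 0.8644
  yellow shrunken: (107 − 104.1875)² / 104.1875 = 0.0759
χ² = 0.5984 + 0.0630 + 0.8644 + 0.0759 = 1.6017 ≈ 1.602
Degrees of freedom = 4 − 1 = 3; critical value at α = 0.05 is 7.815.
Since 1.602 < 7.815, we fail to reject the null hypothesis — the data are consistent with the 9:3:3:1 ratio.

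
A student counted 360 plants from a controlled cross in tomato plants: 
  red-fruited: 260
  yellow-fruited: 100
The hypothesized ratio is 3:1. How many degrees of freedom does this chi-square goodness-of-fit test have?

1

A goodness-of-fit test with 2 phenotype classes has df = 2 − 1 = 1.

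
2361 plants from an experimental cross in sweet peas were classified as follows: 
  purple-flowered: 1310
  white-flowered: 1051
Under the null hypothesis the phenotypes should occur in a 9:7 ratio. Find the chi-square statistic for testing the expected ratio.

0.562

Total ratio parts = 16. Expected numbers out of 2361:
  purple-flowered: 2361 × 9/16 = 1328.0625
  white-flowered: 2361 × 7/16 = 1032.9375
χ² = Σ (O − E)² / E
  purple-flowered: (1310 − 1328.0625)² / 1328.0625 = 0.2457
  white-flowered: (1051 − 1032.9375)² / 1032.9375 = 0.3159
χ² = 0.2457 + 0.3159 = 0.5616 ≈ 0.562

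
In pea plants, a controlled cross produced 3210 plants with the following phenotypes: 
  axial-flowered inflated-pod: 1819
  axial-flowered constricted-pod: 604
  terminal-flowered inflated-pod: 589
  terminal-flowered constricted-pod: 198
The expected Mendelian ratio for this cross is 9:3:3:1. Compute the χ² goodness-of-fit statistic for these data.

0.416

The 9:3:3:1 ratio has 16 parts, so with N = 3210 the expected counts are:
  axial-flowered inflated-pod: 3210 × 9/16 = 1805.625
  axial-flowered constricted-pod: 3210 × 3/16 = 601.875
  terminal-flowered inflated-pod: 3210 × 3/16 = 601.875
  terminal-flowered constricted-pod: 3210 × 1/16 = 200.625
χ² = Σ (O − E)² / E
  axial-flowered inflated-pod: (1819 − 1805.625)² / 1805.625 = 0.0991
  axial-flowered constricted-pod: (604 − 601.875)² / 601.875 = 0.0075
  terminal-flowered inflated-pod: (589 − 601.875)² / 601.875 = 0.2754
  terminal-flowered constricted-pod: (198 − 200.625)² / 200.625 = 0.0343
χ² = 0.0991 + 0.0075 + 0.2754 + 0.0343 = 0.4163 ≈ 0.416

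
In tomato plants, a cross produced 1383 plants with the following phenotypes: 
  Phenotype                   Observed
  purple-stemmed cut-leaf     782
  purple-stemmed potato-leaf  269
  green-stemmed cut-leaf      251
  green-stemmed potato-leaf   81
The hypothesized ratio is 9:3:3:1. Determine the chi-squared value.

0.992

The 9:3:3:1 ratio has 16 parts, so with N = 1383 the expected counts are:
  purple-stemmed cut-leaf: 1383 × 9/16 = 777.9375
  purple-stemmed potato-leaf: 1383 × 3/16 = 259.3125
  green-stemmed cut-leaf: 1383 × 3/16 = 259.3125
  green-stemmed potato-leaf: 1383 × 1/16 = 86.4375
χ² = Σ (O − E)² / E
  purple-stemmed cut-leaf: (782 − 777.9375)² / 777.9375 = 0.0212
  purple-stemmed potato-leaf: (269 − 259.3125)² / 259.3125 = 0.3619
  green-stemmed cut-leaf: (251 − 259.3125)² / 259.3125 = 0.2665
  green-stemmed potato-leaf: (81 − 86.4375)² / 86.4375 = 0.3421
χ² = 0.0212 + 0.3619 + 0.2665 + 0.3421 = 0.9917 ≈ 0.992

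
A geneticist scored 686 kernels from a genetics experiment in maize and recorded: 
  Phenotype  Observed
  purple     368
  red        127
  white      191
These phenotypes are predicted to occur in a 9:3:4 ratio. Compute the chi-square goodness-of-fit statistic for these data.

Total ratio parts = 16. Expected numbers out of 686:
  purple: 686 × 9/16 = 385.875
  red: 686 × 3/16 = 128.625
  white: 686 × 4/16 = 171.5
χ² = Σ (O − E)² / E
  purple: (368 − 385.875)² / 385.875 = 0.8280
  red: (127 − 128.625)² / 128.625 = 0.0205
  white: (191 − 171.5)² / 171.5 = 2.2172
χ² = 0.8280 + 0.0205 + 2.2172 = 3.0657 ≈ 3.066

3.066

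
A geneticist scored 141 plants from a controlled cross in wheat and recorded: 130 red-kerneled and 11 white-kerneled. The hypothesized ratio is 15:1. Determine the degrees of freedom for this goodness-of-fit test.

1

A goodness-of-fit test with 2 phenotype classes has df = 2 − 1 = 1.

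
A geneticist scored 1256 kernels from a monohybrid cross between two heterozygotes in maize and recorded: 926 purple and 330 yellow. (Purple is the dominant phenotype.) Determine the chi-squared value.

For a monohybrid cross between heterozygotes with complete dominance, the expected phenotypic ratio is 3:1.
Expected counts for N = 1256 under a 3:1 ratio (total parts = 4):
  purple: 1256 × 3/4 = 942
  yellow: 1256 × 1/4 = 314
χ² = Σ (O − E)² / E
  purple: (926 − 942)² / 942 = 0.2718
  yellow: (330 − 314)² / 314 = 0.8153
χ² = 0.2718 + 0.8153 = 1.0871 ≈ 1.087

1.087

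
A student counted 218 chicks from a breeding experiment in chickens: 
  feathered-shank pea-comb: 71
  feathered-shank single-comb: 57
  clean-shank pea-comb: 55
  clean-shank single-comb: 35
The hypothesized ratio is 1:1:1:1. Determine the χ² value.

The 1:1:1:1 ratio has 4 parts, so with N = 218 the expected counts are:
  feathered-shank pea-comb: 218 × 1/4 = 54.5
  feathered-shank single-comb: 218 × 1/4 = 54.5
  clean-shank pea-comb: 218 × 1/4 = 54.5
  clean-shank single-comb: 218 × 1/4 = 54.5
χ² = Σ (O − E)² / E
  feathered-shank pea-comb: (71 − 54.5)² / 54.5 = 4.9954
  feathered-shank single-comb: (57 − 54.5)² / 54.5 = 0.1147
  clean-shank pea-comb: (55 − 54.5)² / 54.5 = 0.0046
  clean-shank single-comb: (35 − 54.5)² / 54.5 = 6.9771
χ² = 4.9954 + 0.1147 + 0.0046 + 6.9771 = 12.0918 ≈ 12.092

12.092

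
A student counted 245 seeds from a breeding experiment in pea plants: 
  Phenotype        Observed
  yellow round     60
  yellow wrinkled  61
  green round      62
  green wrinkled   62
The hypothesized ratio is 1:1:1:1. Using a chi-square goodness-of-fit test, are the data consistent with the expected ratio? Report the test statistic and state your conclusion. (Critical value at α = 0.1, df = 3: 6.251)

Total ratio parts = 4. Expected numbers out of 245:
  yellow round: 245 × 1/4 = 61.25
  yellow wrinkled: 245 × 1/4 = 61.25
  green round: 245 × 1/4 = 61.25
  green wrinkled: 245 × 1/4 = 61.25
χ² = Σ (O − E)² / E
  yellow round: (60 − 61.25)² / 61.25 = 0.0255
  yellow wrinkled: (61 − 61.25)² / 61.25 = 0.0010
  green round: (62 − 61.25)² / 61.25 = 0.0092
  green wrinkled: (62 − 61.25)² / 61.25 = 0.0092
χ² = 0.0255 + 0.0010 + 0.0092 + 0.0092 = 0.0449 ≈ 0.045
Degrees of freedom = 4 − 1 = 3; critical value at α = 0.1 is 6.251.
Since 0.045 < 6.251, we fail to reject the null hypothesis — the data are consistent with the 1:1:1:1 ratio.

0.045; consistent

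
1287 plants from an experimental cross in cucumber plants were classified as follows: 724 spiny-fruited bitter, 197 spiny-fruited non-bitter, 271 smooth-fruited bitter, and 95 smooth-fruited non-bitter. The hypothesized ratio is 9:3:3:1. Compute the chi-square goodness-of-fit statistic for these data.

14.426

The 9:3:3:1 ratio has 16 parts, so with N = 1287 the expected counts are:
  spiny-fruited bitter: 1287 × 9/16 = 723.9375
  spiny-fruited non-bitter: 1287 × 3/16 = 241.3125
  smooth-fruited bitter: 1287 × 3/16 = 241.3125
  smooth-fruited non-bitter: 1287 × 1/16 = 80.4375
χ² = Σ (O − E)² / E
  spiny-fruited bitter: (724 − 723.9375)² / 723.9375 = 0.0000
  spiny-fruited non-bitter: (197 − 241.3125)² / 241.3125 = 8.1372
  smooth-fruited bitter: (271 − 241.3125)² / 241.3125 = 3.6523
  smooth-fruited non-bitter: (95 − 80.4375)² / 80.4375 = 2.6364
χ² = 0.0000 + 8.1372 + 3.6523 + 2.6364 = 14.4259 ≈ 14.426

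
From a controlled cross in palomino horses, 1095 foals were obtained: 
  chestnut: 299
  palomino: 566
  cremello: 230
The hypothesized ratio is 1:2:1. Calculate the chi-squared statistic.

Expected counts for N = 1095 under a 1:2:1 ratio (total parts = 4):
  chestnut: 1095 × 1/4 = 273.75
  palomino: 1095 × 2/4 = 547.5
  cremello: 1095 × 1/4 = 273.75
χ² = Σ (O − E)² / E
  chestnut: (299 − 273.75)² / 273.75 = 2.3290
  palomino: (566 − 547.5)² / 547.5 = 0.6251
  cremello: (230 − 273.75)² / 273.75 = 6.9920
χ² = 2.3290 + 0.6251 + 6.9920 = 9.9461 ≈ 9.946

9.946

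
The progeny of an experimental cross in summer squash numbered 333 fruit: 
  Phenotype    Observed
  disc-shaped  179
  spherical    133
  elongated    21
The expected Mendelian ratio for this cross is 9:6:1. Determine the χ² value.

The 9:6:1 ratio has 16 parts, so with N = 333 the expected counts are:
  disc-shaped: 333 × 9/16 = 187.3125
  spherical: 333 × 6/16 = 124.875
  elongated: 333 × 1/16 = 20.8125
χ² = Σ (O − E)² / E
  disc-shaped: (179 − 187.3125)² / 187.3125 = 0.3689
  spherical: (133 − 124.875)² / 124.875 = 0.5287
  elongated: (21 − 20.8125)² / 20.8125 = 0.0017
χ² = 0.3689 + 0.5287 + 0.0017 = 0.8993 ≈ 0.899

0.899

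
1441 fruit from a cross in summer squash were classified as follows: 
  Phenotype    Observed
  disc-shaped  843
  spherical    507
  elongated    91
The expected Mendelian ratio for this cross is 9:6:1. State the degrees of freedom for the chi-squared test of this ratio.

2

A goodness-of-fit test with 3 phenotype classes has df = 3 − 1 = 2.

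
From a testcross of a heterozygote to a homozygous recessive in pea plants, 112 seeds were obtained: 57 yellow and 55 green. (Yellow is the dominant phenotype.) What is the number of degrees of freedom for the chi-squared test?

A testcross of a heterozygote (Aa × aa) gives a 1:1 phenotypic ratio.
A goodness-of-fit test with 2 phenotype classes has df = 2 − 1 = 1.

1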